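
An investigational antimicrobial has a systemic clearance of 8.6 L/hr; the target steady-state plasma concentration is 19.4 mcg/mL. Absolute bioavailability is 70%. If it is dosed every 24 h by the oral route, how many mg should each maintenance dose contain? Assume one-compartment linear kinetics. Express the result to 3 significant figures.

5720 mg

D = CL × Css × τ / F = 8.600 × 19.4 × 24 / 0.7 = 5720 mg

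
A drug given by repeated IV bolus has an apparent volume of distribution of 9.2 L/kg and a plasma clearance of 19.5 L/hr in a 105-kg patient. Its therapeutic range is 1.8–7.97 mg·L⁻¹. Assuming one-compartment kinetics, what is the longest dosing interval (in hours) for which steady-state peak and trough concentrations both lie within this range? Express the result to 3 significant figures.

Total Vd = 9.2 × 105 = 966.0 L
k = CL / Vd = 19.50 / 966.0 = 0.02019 h⁻¹
Between IV bolus doses, concentration decays as C = C₀·e^(−kτ), so C_peak/C_trough = e^(kτ).
τ_max = ln(C_peak/C_trough) / k = ln(7.97/1.8) / 0.02019 = 1.488 / 0.02019 = 73.70 h

73.7 h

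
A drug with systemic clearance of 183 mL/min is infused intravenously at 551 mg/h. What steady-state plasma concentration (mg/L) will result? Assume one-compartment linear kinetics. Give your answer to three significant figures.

50.2 mg/L

CL = 183 mL/min × 60/1000 = 10.98 L/h
Css = rate / CL = 551 / 10.98 = 50.18 mg/L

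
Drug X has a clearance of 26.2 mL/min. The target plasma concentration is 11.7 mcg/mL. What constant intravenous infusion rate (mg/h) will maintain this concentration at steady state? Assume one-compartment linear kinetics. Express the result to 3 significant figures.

18.4 mg/h

Convert clearance: 26.2 mL/min × 60 min/h ÷ 1000 mL/L = 1.572 L/h
Infusion rate = CL · Css = 1.572 L/h × 11.7 mg/L = 18.39 mg/h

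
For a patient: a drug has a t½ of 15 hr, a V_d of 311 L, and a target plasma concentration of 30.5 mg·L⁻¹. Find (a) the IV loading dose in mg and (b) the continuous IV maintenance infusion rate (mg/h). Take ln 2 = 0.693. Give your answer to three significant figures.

LD = Vd × C = 311.0 × 30.5 = 9486 mg
CL = 0.693 × Vd / t½ = 0.693 × 311.0 / 15 = 14.37 L/h
Infusion rate = CL × Css = 14.37 × 30.5 = 438.3 mg/h

(a) 9490 mg; (b) 438 mg/h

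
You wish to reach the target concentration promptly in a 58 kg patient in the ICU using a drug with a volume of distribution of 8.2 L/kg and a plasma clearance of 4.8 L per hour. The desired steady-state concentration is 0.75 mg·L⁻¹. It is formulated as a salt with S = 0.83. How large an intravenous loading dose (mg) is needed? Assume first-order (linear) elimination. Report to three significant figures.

430 mg

Total Vd = 8.2 × 58 = 475.6 L
LD = Vd × C / S = 475.6 × 0.7500 / 0.83 = 429.8 mg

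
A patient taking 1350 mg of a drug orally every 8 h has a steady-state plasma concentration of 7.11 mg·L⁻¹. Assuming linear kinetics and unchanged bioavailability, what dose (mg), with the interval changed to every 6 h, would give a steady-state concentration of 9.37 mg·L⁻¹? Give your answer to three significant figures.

With linear kinetics, Css is proportional to dose rate (D/τ) at fixed clearance.
D₂ = D₁ × (Css,target / Css,current) × (τ₂/τ₁) = 1350 × (9.37/7.11) × (6/8) = 1334 mg

1330 mg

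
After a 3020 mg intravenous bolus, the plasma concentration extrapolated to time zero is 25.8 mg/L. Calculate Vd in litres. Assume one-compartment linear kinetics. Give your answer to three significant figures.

Immediately after an IV bolus, C₀ = Dose / Vd, so Vd = Dose / C₀.
Vd = 3020 / 25.8 = 117.1 L

117 L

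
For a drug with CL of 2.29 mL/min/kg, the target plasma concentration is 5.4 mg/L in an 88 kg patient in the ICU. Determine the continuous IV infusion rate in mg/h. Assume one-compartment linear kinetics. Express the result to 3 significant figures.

65.3 mg/h

CL = 2.29 mL/min/kg × 88 kg = 201.5 mL/min = 201.5 × 60/1000 = 12.09 L/h
At steady state, infusion rate equals elimination rate: rate in = CL × Css.
R₀ = 12.09 × 5.4 = 65.29 mg/h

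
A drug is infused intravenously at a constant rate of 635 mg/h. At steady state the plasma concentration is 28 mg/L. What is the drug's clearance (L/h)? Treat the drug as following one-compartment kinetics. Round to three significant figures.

22.7 L/h

At steady state, infusion rate = CL × Css, so CL = rate / Css.
CL = 635 / 28 = 22.68 L/h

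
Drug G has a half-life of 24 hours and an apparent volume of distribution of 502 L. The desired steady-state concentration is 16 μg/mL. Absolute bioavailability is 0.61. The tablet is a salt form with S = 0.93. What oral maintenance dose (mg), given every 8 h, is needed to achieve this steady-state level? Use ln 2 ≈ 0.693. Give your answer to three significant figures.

CL = ln 2 · Vd / t½ = 0.693 × 502.0 / 24 = 14.50 L/h
D = CL × Css × τ / F / S = 14.50 × 16 × 8 / 0.61 / 0.93 = 3272 mg

3270 mg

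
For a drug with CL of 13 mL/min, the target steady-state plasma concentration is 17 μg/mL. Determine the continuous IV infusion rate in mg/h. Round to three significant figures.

13.3 mg/h

CL = 13 mL/min × 60/1000 = 0.7800 L/h
At steady state, infusion rate equals elimination rate: rate in = CL × Css.
Infusion rate = CL · Css = 0.7800 L/h × 17 mg/L = 13.26 mg/h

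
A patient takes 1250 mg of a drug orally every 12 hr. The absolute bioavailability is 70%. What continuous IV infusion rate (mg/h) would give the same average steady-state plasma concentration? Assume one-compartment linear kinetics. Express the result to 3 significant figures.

Equivalent systemic input: infusion rate = F·D/τ.
Rate = 0.7 × 1250 / 12 = 72.92 mg/h

72.9 mg/h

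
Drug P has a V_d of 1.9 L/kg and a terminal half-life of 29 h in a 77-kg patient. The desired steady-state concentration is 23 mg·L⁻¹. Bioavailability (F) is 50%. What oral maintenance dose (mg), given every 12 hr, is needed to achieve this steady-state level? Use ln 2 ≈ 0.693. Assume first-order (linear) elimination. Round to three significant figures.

Vd(total) = 77 kg × 1.9 L/kg = 146.3 L
CL = 0.693 × Vd / t½ = 0.693 × 146.3 / 29 = 3.496 L/h
D = CL × Css × τ / F = 3.496 × 23 × 12 / 0.5 = 1930 mg

1930 mg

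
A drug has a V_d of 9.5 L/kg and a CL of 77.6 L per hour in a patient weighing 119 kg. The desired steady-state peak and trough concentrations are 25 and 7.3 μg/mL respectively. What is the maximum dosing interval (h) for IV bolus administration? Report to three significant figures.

17.9 h

Vd = 9.5 L/kg × 119 kg = 1131 L
k = CL / Vd = 77.60 / 1131 = 0.06861 h⁻¹
Between IV bolus doses, concentration decays as C = C₀·e^(−kτ), so C_peak/C_trough = e^(kτ).
τ_max = ln(C_peak/C_trough) / k = ln(25/7.3) / 0.06861 = 1.231 / 0.06861 = 17.94 h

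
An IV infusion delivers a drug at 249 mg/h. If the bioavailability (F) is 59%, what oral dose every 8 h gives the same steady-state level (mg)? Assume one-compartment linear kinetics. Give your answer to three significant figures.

To maintain the same Css, the systemic dosing rate must be unchanged: F·D/τ = infusion rate.
D = rate × τ / F = 249 × 8 / 0.59 = 3376 mg

3380 mg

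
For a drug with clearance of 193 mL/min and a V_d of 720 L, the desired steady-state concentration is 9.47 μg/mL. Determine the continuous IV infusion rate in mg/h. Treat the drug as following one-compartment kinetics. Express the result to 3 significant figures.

CL = 193 mL/min = 193 × 0.06 = 11.58 L/h
Rate = CL × Css = 11.58 × 9.47 = 109.7 mg/h

110 mg/h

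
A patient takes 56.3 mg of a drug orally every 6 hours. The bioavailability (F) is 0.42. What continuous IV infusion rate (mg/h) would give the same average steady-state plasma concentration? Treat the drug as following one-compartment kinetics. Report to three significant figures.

3.94 mg/h

Equivalent systemic input: infusion rate = F·D/τ.
Rate = 0.42 × 56.3 / 6 = 3.941 mg/h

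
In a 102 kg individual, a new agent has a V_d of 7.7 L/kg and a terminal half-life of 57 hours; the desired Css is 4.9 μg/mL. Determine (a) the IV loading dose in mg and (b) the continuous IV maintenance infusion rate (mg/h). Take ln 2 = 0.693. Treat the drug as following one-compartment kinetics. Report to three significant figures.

Total Vd = 7.7 × 102 = 785.4 L
LD = Vd × C = 785.4 × 4.9 = 3848 mg
CL = 0.693 × Vd / t½ = 0.693 × 785.4 / 57 = 9.549 L/h
Infusion rate = CL × Css = 9.549 × 4.9 = 46.79 mg/h

(a) 3850 mg; (b) 46.8 mg/h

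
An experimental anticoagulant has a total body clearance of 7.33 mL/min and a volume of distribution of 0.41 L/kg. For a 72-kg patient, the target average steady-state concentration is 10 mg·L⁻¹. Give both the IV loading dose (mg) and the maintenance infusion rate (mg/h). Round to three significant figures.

Vd(total) = 72 kg × 0.41 L/kg = 29.52 L
Loading: fill Vd to C_target → 29.52 L × 10 mg/L = 295.2 mg
Convert clearance: 7.33 mL/min × 60 min/h ÷ 1000 mL/L = 0.4398 L/h
Maintenance infusion rate = CL × Css = 0.4398 × 10 = 4.398 mg/h

(a) 295 mg; (b) 4.40 mg/h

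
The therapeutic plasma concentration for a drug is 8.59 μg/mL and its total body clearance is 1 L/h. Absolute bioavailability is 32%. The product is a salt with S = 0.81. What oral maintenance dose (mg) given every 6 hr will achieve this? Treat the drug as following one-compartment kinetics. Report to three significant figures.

D = CL × Css × τ / F / S = 1.000 × 8.59 × 6 / 0.32 / 0.81 = 198.8 mg

199 mg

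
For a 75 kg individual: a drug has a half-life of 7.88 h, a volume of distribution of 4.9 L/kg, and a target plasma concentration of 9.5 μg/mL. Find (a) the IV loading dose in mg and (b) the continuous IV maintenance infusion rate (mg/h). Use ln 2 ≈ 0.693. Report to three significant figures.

(a) 3490 mg; (b) 307 mg/h

Total Vd = 4.9 × 75 = 367.5 L
LD = Vd × C = 367.5 × 9.5 = 3491 mg
CL = 0.693 × Vd / t½ = 0.693 × 367.5 / 7.88 = 32.32 L/h
Infusion rate = CL × Css = 32.32 × 9.5 = 307.0 mg/h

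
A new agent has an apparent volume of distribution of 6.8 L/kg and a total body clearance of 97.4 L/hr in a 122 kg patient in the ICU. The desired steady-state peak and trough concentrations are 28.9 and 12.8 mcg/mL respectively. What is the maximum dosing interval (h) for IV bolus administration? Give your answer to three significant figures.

Total Vd = 6.8 × 122 = 829.6 L
k = CL / Vd = 97.40 / 829.6 = 0.1174 h⁻¹
Between IV bolus doses, concentration decays as C = C₀·e^(−kτ), so C_peak/C_trough = e^(kτ).
τ_max = ln(C_peak/C_trough) / k = ln(28.9/12.8) / 0.1174 = 0.8144 / 0.1174 = 6.937 h

6.94 h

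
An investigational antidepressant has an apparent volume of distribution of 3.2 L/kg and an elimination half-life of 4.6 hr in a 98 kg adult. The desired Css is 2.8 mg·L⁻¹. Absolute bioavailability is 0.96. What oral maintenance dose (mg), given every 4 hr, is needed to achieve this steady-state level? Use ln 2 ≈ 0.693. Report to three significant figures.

551 mg

Vd(total) = 98 kg × 3.2 L/kg = 313.6 L
k = 0.693/4.6 = 0.1507 h⁻¹, so CL = k·Vd = 0.1507 × 313.6 = 47.26 L/h
D = CL × Css × τ / F = 47.26 × 2.8 × 4 / 0.96 = 551.4 mg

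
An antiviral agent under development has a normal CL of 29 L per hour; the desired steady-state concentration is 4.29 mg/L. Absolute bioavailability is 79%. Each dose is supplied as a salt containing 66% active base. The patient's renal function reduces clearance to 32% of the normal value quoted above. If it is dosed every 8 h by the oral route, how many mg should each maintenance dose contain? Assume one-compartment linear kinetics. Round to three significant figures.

Patient clearance = 0.32 × 29.00 = 9.280 L/h
D = CL × Css × τ / F / S = 9.280 × 4.29 × 8 / 0.79 / 0.66 = 610.8 mg

611 mg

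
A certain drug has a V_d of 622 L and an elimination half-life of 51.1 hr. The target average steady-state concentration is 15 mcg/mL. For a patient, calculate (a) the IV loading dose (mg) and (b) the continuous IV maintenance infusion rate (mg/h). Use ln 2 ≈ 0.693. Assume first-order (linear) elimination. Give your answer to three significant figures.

LD = Vd × C = 622.0 × 15 = 9330 mg
CL = 0.693 × Vd / t½ = 0.693 × 622.0 / 51.1 = 8.435 L/h
Infusion rate = CL × Css = 8.435 × 15 = 126.5 mg/h

(a) 9330 mg; (b) 127 mg/h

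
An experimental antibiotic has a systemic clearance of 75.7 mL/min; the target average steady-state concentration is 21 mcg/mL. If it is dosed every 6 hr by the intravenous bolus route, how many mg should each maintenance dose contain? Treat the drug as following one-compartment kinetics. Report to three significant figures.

572 mg

CL = 75.7 mL/min = 75.7 × 0.06 = 4.542 L/h
D = CL × Css × τ = 4.542 × 21 × 6 = 572.3 mg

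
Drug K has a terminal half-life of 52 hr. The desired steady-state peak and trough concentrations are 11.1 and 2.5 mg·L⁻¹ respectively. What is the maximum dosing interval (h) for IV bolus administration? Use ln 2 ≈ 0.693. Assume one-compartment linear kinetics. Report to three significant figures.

112 h

k = 0.693 / t½ = 0.693 / 52 = 0.01333 h⁻¹
Between IV bolus doses, concentration decays as C = C₀·e^(−kτ), so C_peak/C_trough = e^(kτ).
τ_max = ln(C_peak/C_trough) / k = ln(11.1/2.5) / 0.01333 = 1.491 / 0.01333 = 111.9 h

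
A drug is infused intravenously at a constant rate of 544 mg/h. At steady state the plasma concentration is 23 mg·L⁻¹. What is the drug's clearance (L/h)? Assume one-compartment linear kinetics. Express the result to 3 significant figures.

At steady state, infusion rate = CL × Css, so CL = rate / Css.
CL = 544 / 23 = 23.65 L/h

23.7 L/h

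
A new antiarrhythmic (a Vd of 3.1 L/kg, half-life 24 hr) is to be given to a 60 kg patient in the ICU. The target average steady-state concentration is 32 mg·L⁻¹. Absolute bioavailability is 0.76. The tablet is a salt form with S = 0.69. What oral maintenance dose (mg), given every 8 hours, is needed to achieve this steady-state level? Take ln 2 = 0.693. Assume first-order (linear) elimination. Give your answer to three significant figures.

Vd = 3.1 L/kg × 60 kg = 186.0 L
CL = ln 2 · Vd / t½ = 0.693 × 186.0 / 24 = 5.371 L/h
D = CL × Css × τ / F / S = 5.371 × 32 × 8 / 0.76 / 0.69 = 2622 mg

2620 mg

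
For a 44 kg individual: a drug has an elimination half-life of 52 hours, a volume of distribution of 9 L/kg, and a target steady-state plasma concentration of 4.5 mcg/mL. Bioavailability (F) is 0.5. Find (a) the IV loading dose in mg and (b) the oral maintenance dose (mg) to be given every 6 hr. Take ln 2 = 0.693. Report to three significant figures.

(a) 1780 mg; (b) 285 mg

Total Vd = 9 × 44 = 396.0 L
LD = Vd × C = 396.0 × 4.5 = 1782 mg
CL = 0.693 × Vd / t½ = 0.693 × 396.0 / 52 = 5.277 L/h
D = CL × Css × τ / F = 5.277 × 4.5 × 6 / 0.5 = 285.0 mg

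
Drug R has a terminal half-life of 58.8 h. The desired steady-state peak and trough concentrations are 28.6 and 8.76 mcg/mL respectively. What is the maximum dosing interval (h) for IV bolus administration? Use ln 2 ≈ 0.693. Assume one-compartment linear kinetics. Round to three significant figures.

k = 0.693 / t½ = 0.693 / 58.8 = 0.01179 h⁻¹
Between IV bolus doses, concentration decays as C = C₀·e^(−kτ), so C_peak/C_trough = e^(kτ).
τ_max = ln(C_peak/C_trough) / k = ln(28.6/8.76) / 0.01179 = 1.183 / 0.01179 = 100.3 h

100 h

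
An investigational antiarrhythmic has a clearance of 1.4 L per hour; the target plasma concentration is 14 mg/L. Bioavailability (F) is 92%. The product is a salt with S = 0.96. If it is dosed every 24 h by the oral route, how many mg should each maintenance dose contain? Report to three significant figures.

D = CL × Css × τ / F / S = 1.400 × 14 × 24 / 0.92 / 0.96 = 532.6 mg

533 mg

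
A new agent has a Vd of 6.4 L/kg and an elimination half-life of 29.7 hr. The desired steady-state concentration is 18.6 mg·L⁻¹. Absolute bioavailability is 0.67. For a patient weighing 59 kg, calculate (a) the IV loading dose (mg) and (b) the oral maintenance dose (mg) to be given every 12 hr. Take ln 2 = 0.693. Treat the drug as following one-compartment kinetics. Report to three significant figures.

Vd(total) = 59 kg × 6.4 L/kg = 377.6 L
LD = Vd × C = 377.6 × 18.6 = 7023 mg
CL = 0.693 × Vd / t½ = 0.693 × 377.6 / 29.7 = 8.811 L/h
D = CL × Css × τ / F = 8.811 × 18.6 × 12 / 0.67 = 2935 mg

(a) 7020 mg; (b) 2940 mg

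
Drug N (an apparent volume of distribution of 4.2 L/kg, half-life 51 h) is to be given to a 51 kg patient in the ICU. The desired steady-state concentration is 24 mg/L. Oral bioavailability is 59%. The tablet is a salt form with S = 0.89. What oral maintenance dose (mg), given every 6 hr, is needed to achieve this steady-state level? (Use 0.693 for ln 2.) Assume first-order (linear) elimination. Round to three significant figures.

Vd(total) = 51 kg × 4.2 L/kg = 214.2 L
CL = ln 2 · Vd / t½ = 0.693 × 214.2 / 51 = 2.911 L/h
D = CL × Css × τ / F / S = 2.911 × 24 × 6 / 0.59 / 0.89 = 798.3 mg

798 mg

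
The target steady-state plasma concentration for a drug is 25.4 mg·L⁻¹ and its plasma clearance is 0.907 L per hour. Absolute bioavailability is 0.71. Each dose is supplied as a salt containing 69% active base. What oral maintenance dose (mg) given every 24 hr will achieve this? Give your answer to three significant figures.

1130 mg

D = CL × Css × τ / F / S = 0.9070 × 25.4 × 24 / 0.71 / 0.69 = 1129 mg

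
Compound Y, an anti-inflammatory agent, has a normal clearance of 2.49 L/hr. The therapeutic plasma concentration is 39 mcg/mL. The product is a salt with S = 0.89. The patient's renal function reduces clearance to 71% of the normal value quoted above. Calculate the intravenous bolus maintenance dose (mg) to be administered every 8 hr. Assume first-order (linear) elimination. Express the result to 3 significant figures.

Patient clearance = 0.71 × 2.490 = 1.768 L/h
At steady state, dose per interval replaces the amount cleared in that interval: S·D/τ = CL·Css.
D = CL × Css × τ / S = 1.768 × 39 × 8 / 0.89 = 619.8 mg

620 mg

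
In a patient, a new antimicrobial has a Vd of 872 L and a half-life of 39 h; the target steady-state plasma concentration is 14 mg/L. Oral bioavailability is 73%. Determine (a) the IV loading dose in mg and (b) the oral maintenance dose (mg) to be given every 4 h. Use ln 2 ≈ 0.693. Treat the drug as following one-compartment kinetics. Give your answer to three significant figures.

(a) 12200 mg; (b) 1190 mg

LD = Vd × C = 872.0 × 14 = 12210 mg
CL = 0.693 × Vd / t½ = 0.693 × 872.0 / 39 = 15.49 L/h
D = CL × Css × τ / F = 15.49 × 14 × 4 / 0.73 = 1188 mg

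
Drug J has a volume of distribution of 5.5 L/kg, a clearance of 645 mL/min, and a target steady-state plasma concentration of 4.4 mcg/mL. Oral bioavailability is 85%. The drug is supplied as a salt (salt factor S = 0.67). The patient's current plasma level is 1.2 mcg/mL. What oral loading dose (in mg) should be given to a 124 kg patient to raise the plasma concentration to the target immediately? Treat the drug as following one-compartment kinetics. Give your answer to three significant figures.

Vd(total) = 124 kg × 5.5 L/kg = 682.0 L
The loading dose fills Vd to the target concentration.
Concentration deficit ΔC = 4.4 − 1.2 = 3.200 mg/L
LD = Vd × ΔC / F / S = 682.0 × 3.200 / 0.85 / 0.67 = 3832 mg

3830 mg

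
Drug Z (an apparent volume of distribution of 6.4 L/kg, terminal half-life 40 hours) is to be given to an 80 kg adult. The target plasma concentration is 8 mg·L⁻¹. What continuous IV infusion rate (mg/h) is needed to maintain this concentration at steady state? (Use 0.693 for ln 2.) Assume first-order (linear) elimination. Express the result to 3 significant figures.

Vd = 6.4 L/kg × 80 kg = 512.0 L
CL = ln 2 · Vd / t½ = 0.693 × 512.0 / 40 = 8.870 L/h
Infusion rate = CL × Css = 8.870 × 8 = 70.96 mg/h

71.0 mg/h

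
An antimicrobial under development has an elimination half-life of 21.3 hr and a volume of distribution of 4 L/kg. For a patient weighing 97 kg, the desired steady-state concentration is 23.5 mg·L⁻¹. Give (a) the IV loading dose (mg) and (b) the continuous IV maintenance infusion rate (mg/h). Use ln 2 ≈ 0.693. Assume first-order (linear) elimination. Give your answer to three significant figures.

Vd = 4 L/kg × 97 kg = 388.0 L
LD = Vd × C = 388.0 × 23.5 = 9118 mg
CL = 0.693 × Vd / t½ = 0.693 × 388.0 / 21.3 = 12.62 L/h
Infusion rate = CL × Css = 12.62 × 23.5 = 296.6 mg/h

(a) 9120 mg; (b) 297 mg/h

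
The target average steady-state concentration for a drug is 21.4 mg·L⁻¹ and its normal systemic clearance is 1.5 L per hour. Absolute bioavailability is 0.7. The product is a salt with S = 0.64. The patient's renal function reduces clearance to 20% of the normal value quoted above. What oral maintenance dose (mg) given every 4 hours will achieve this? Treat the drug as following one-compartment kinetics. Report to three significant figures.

Patient clearance = 0.2 × 1.500 = 0.3000 L/h
D = CL × Css × τ / F / S = 0.3000 × 21.4 × 4 / 0.7 / 0.64 = 57.32 mg

57.3 mg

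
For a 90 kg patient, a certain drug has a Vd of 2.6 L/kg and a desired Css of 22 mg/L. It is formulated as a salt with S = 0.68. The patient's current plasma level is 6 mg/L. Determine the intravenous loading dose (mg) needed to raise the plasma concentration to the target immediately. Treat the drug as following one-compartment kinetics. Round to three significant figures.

Total Vd = 2.6 × 90 = 234.0 L
Concentration deficit ΔC = 22 − 6 = 16.00 mg/L
LD = Vd × ΔC / S = 234.0 × 16.00 / 0.68 = 5506 mg

5510 mg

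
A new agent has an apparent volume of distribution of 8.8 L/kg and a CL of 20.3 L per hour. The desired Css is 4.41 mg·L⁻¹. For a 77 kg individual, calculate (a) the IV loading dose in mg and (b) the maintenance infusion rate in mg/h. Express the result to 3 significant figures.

(a) 2990 mg; (b) 89.5 mg/h

Vd(total) = 77 kg × 8.8 L/kg = 677.6 L
Loading: fill Vd to C_target → 677.6 L × 4.41 mg/L = 2988 mg
Infusion rate = 20.30 L/h × 4.41 mg/L = 89.52 mg/h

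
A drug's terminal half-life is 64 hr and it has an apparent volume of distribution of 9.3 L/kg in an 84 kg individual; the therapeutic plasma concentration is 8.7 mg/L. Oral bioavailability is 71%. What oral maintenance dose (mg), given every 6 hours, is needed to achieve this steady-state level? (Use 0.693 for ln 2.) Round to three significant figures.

622 mg

Total Vd = 9.3 × 84 = 781.2 L
k = 0.693/64 = 0.01083 h⁻¹, so CL = k·Vd = 0.01083 × 781.2 = 8.460 L/h
D = CL × Css × τ / F = 8.460 × 8.7 × 6 / 0.71 = 622.0 mg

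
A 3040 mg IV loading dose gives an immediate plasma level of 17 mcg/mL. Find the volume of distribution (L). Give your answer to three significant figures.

179 L

Immediately after an IV bolus, C₀ = Dose / Vd, so Vd = Dose / C₀.
Vd = 3040 / 17 = 178.8 L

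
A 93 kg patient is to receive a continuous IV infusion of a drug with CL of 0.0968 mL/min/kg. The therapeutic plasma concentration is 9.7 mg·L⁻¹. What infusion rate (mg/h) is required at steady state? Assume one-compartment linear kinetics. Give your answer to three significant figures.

5.24 mg/h

CL = 0.0968 mL/min/kg × 93 kg = 9.002 mL/min = 9.002 × 60/1000 = 0.5401 L/h
Rate = CL × Css = 0.5401 × 9.7 = 5.239 mg/h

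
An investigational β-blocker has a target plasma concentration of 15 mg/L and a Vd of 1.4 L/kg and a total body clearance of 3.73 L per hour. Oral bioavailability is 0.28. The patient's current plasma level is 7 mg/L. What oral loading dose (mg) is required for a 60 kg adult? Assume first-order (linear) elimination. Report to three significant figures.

Vd = 1.4 L/kg × 60 kg = 84.00 L
LD is governed by Vd — clearance does not enter the loading-dose calculation.
Concentration deficit ΔC = 15 − 7 = 8.000 mg/L
LD = Vd × ΔC / F = 84.00 × 8.000 / 0.28 = 2400 mg

2400 mg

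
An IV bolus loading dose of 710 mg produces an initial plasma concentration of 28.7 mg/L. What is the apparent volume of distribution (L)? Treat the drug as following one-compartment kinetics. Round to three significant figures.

24.7 L

Immediately after an IV bolus, C₀ = Dose / Vd, so Vd = Dose / C₀.
Vd = 710 / 28.7 = 24.74 L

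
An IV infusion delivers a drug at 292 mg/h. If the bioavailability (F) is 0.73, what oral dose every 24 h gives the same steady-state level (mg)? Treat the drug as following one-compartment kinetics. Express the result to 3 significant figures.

To maintain the same Css, the systemic dosing rate must be unchanged: F·D/τ = infusion rate.
D = rate × τ / F = 292 × 24 / 0.73 = 9600 mg

9600 mg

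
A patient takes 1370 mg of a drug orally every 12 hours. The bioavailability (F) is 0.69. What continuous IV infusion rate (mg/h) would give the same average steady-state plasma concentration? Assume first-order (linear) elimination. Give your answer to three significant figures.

78.8 mg/h

Equivalent systemic input: infusion rate = F·D/τ.
Rate = 0.69 × 1370 / 12 = 78.78 mg/h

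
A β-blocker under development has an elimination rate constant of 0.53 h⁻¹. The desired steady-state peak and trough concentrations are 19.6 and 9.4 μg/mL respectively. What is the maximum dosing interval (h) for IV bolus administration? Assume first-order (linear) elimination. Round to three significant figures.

Between IV bolus doses, concentration decays as C = C₀·e^(−kτ), so C_peak/C_trough = e^(kτ).
τ_max = ln(C_peak/C_trough) / k = ln(19.6/9.4) / 0.5300 = 0.7348 / 0.5300 = 1.386 h

1.39 h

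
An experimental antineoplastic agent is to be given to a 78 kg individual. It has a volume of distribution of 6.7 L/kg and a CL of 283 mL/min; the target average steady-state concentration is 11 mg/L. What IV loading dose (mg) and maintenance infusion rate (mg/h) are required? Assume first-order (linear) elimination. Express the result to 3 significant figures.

Vd(total) = 78 kg × 6.7 L/kg = 522.6 L
Loading dose = Vd × C = 522.6 × 11 = 5749 mg
Convert clearance: 283 mL/min × 60 min/h ÷ 1000 mL/L = 16.98 L/h
Maintenance: replace elimination → rate = CL × Css = 16.98 × 11 = 186.8 mg/h

(a) 5750 mg; (b) 187 mg/h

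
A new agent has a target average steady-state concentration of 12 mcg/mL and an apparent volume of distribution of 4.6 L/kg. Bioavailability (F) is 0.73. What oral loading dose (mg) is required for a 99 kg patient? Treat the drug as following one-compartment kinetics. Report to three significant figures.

7490 mg

Vd(total) = 99 kg × 4.6 L/kg = 455.4 L
The loading dose fills Vd to the target concentration.
LD = Vd × C / F = 455.4 × 12.00 / 0.73 = 7486 mg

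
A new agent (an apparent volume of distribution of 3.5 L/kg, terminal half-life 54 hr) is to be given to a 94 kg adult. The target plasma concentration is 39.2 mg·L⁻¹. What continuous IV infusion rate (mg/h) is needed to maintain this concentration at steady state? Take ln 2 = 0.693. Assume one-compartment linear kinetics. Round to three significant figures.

Vd = 3.5 L/kg × 94 kg = 329.0 L
CL = 0.693 × Vd / t½ = 0.693 × 329.0 / 54 = 4.222 L/h
Infusion rate = CL × Css = 4.222 × 39.2 = 165.5 mg/h

166 mg/h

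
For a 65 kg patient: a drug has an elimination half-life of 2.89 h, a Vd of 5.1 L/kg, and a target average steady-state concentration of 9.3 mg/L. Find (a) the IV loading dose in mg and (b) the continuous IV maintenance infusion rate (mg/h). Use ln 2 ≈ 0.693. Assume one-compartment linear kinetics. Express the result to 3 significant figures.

(a) 3080 mg; (b) 739 mg/h

Total Vd = 5.1 × 65 = 331.5 L
LD = Vd × C = 331.5 × 9.3 = 3083 mg
CL = 0.693 × Vd / t½ = 0.693 × 331.5 / 2.89 = 79.49 L/h
Infusion rate = CL × Css = 79.49 × 9.3 = 739.3 mg/h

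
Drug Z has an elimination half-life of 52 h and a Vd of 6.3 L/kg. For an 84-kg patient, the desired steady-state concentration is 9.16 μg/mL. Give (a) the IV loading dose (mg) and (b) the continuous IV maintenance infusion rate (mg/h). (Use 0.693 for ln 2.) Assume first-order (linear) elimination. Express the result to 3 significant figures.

(a) 4850 mg; (b) 64.6 mg/h

Vd = 6.3 L/kg × 84 kg = 529.2 L
LD = Vd × C = 529.2 × 9.16 = 4847 mg
CL = 0.693 × Vd / t½ = 0.693 × 529.2 / 52 = 7.053 L/h
Infusion rate = CL × Css = 7.053 × 9.16 = 64.61 mg/h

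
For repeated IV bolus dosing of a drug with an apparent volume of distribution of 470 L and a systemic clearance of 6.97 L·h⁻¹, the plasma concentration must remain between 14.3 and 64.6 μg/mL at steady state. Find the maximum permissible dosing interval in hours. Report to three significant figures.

k = CL / Vd = 6.970 / 470.0 = 0.01483 h⁻¹
Between IV bolus doses, concentration decays as C = C₀·e^(−kτ), so C_peak/C_trough = e^(kτ).
τ_max = ln(C_peak/C_trough) / k = ln(64.6/14.3) / 0.01483 = 1.508 / 0.01483 = 101.7 h

102 h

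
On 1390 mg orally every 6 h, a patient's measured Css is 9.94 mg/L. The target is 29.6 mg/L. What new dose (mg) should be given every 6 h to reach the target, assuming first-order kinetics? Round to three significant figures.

4140 mg

For first-order elimination, Css ∝ F·D/(CL·τ); F and CL are unchanged, so Css ∝ D/τ.
D₂ = D₁ × (Css,target / Css,current) = 1390 × 29.6/9.94 = 4139 mg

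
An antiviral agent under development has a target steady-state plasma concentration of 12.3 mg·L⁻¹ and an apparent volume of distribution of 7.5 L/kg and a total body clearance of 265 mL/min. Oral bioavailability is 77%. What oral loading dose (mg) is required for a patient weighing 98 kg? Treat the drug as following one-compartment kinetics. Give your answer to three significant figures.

Total Vd = 7.5 × 98 = 735.0 L
LD = Vd × C / F = 735.0 × 12.30 / 0.77 = 11740 mg

11700 mg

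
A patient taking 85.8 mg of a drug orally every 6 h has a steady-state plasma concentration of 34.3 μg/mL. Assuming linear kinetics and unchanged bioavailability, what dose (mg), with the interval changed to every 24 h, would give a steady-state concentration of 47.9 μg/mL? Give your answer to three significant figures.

For first-order elimination, Css ∝ F·D/(CL·τ); F and CL are unchanged, so Css ∝ D/τ.
D₂ = D₁ × (Css,target / Css,current) × (τ₂/τ₁) = 85.8 × (47.9/34.3) × (24/6) = 479.3 mg

479 mg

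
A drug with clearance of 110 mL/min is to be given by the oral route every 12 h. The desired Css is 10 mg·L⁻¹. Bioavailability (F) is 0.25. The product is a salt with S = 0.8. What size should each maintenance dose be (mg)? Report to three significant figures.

3960 mg

CL = 110 mL/min × 60/1000 = 6.600 L/h
At steady state, dose per interval replaces the amount cleared in that interval: F·S·D/τ = CL·Css.
D = CL × Css × τ / F / S = 6.600 × 10 × 12 / 0.25 / 0.8 = 3960 mg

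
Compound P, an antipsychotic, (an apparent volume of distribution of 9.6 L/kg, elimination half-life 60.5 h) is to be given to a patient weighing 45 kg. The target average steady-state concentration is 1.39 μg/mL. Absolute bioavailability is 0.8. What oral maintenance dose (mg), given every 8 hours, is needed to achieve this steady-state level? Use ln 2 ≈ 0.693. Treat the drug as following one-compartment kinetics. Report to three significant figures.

68.8 mg

Vd(total) = 45 kg × 9.6 L/kg = 432.0 L
CL = 0.693 × Vd / t½ = 0.693 × 432.0 / 60.5 = 4.948 L/h
D = CL × Css × τ / F = 4.948 × 1.39 × 8 / 0.8 = 68.78 mg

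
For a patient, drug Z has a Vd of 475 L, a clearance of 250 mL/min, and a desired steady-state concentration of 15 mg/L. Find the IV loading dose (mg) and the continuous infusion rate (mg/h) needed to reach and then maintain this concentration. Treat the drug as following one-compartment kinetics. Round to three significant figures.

LD = Vd · C_target = 475.0 × 15 = 7125 mg
CL = 250 mL/min × 60/1000 = 15.00 L/h
Infusion rate = 15.00 L/h × 15 mg/L = 225.0 mg/h

(a) 7130 mg; (b) 225 mg/h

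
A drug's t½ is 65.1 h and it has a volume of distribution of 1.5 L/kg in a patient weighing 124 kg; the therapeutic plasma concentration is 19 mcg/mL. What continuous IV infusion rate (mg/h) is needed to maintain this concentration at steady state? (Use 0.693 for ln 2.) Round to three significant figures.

37.6 mg/h

Vd = 1.5 L/kg × 124 kg = 186.0 L
CL = ln 2 · Vd / t½ = 0.693 × 186.0 / 65.1 = 1.980 L/h
Infusion rate = CL × Css = 1.980 × 19 = 37.62 mg/h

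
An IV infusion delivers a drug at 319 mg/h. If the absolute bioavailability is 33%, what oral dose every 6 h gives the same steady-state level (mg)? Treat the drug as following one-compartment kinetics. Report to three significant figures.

5800 mg

To maintain the same Css, the systemic dosing rate must be unchanged: F·D/τ = infusion rate.
D = rate × τ / F = 319 × 6 / 0.33 = 5800 mg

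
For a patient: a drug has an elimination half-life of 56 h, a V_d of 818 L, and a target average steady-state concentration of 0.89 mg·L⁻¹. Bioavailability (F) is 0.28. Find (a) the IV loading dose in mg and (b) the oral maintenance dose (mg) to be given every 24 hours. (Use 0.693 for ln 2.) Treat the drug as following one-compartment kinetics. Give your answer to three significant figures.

(a) 728 mg; (b) 772 mg

LD = Vd × C = 818.0 × 0.89 = 728.0 mg
CL = 0.693 × Vd / t½ = 0.693 × 818.0 / 56 = 10.12 L/h
D = CL × Css × τ / F = 10.12 × 0.89 × 24 / 0.28 = 772.0 mg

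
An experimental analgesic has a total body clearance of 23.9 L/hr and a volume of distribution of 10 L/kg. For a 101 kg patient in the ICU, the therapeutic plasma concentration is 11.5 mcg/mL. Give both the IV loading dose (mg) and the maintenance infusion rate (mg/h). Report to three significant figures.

(a) 11600 mg; (b) 275 mg/h

Vd(total) = 101 kg × 10 L/kg = 1010 L
LD = Vd · C_target = 1010 × 11.5 = 11620 mg
Maintenance: replace elimination → rate = CL × Css = 23.90 × 11.5 = 274.9 mg/h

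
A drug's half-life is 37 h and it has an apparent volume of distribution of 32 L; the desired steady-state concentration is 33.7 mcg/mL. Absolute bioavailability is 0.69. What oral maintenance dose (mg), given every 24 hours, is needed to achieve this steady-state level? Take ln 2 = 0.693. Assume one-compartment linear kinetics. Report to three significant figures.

703 mg

k = 0.693/37 = 0.01873 h⁻¹, so CL = k·Vd = 0.01873 × 32.00 = 0.5994 L/h
D = CL × Css × τ / F = 0.5994 × 33.7 × 24 / 0.69 = 702.6 mg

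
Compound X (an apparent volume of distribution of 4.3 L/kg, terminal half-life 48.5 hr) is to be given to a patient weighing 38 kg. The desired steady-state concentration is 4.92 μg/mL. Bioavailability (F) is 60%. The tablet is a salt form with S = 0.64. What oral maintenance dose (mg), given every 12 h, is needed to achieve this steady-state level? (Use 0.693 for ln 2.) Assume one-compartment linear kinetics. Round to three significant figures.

Vd = 4.3 L/kg × 38 kg = 163.4 L
CL = ln 2 · Vd / t½ = 0.693 × 163.4 / 48.5 = 2.335 L/h
D = CL × Css × τ / F / S = 2.335 × 4.92 × 12 / 0.6 / 0.64 = 359.0 mg

359 mg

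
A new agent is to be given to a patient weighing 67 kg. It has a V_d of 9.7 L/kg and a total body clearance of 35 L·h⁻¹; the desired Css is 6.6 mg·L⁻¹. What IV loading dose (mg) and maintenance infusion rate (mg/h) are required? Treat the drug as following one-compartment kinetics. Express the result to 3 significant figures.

(a) 4290 mg; (b) 231 mg/h

Total Vd = 9.7 × 67 = 649.9 L
LD = Vd · C_target = 649.9 × 6.6 = 4289 mg
Maintenance: replace elimination → rate = CL × Css = 35.00 × 6.6 = 231.0 mg/h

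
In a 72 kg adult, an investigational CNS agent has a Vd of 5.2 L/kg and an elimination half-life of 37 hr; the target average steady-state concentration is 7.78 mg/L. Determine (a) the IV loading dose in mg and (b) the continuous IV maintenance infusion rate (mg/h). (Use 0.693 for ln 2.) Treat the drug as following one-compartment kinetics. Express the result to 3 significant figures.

Vd = 5.2 L/kg × 72 kg = 374.4 L
LD = Vd × C = 374.4 × 7.78 = 2913 mg
CL = 0.693 × Vd / t½ = 0.693 × 374.4 / 37 = 7.012 L/h
Infusion rate = CL × Css = 7.012 × 7.78 = 54.55 mg/h

(a) 2910 mg; (b) 54.6 mg/h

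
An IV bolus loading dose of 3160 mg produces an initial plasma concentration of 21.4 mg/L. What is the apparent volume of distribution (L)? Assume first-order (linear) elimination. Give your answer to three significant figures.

Immediately after an IV bolus, C₀ = Dose / Vd, so Vd = Dose / C₀.
Vd = 3160 / 21.4 = 147.7 L

148 L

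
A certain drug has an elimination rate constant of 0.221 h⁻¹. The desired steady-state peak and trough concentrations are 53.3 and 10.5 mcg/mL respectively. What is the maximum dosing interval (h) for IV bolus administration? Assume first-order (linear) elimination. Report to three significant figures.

7.35 h

Between IV bolus doses, concentration decays as C = C₀·e^(−kτ), so C_peak/C_trough = e^(kτ).
τ_max = ln(C_peak/C_trough) / k = ln(53.3/10.5) / 0.2210 = 1.625 / 0.2210 = 7.353 h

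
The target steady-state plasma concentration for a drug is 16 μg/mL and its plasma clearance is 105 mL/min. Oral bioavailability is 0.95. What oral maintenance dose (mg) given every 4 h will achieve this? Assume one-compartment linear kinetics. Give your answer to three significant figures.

424 mg

Convert clearance: 105 mL/min × 60 min/h ÷ 1000 mL/L = 6.300 L/h
D = CL × Css × τ / F = 6.300 × 16 × 4 / 0.95 = 424.4 mg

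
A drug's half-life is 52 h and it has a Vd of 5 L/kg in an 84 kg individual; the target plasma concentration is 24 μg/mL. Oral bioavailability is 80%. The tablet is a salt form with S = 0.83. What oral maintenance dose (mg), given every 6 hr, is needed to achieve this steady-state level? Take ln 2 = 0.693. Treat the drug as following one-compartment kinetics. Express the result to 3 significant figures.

Vd = 5 L/kg × 84 kg = 420.0 L
CL = 0.693 × Vd / t½ = 0.693 × 420.0 / 52 = 5.597 L/h
D = CL × Css × τ / F / S = 5.597 × 24 × 6 / 0.8 / 0.83 = 1214 mg

1210 mg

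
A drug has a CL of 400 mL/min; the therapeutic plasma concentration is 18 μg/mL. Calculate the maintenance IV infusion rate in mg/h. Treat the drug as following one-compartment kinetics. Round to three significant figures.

CL = 400 mL/min × 60/1000 = 24.00 L/h
R₀ = 24.00 × 18 = 432.0 mg/h

432 mg/h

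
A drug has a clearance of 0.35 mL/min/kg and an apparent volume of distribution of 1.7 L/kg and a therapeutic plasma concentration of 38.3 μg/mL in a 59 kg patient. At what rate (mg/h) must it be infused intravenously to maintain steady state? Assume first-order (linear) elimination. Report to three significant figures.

CL = 0.35 mL/min/kg × 59 kg = 20.65 mL/min = 20.65 × 60/1000 = 1.239 L/h
Maintenance depends on clearance, not Vd — rate in must match rate out.
Rate = CL × Css = 1.239 × 38.3 = 47.45 mg/h

47.5 mg/h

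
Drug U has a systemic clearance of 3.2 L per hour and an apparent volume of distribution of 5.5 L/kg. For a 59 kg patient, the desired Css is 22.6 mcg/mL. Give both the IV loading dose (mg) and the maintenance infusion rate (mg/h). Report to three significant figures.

Vd(total) = 59 kg × 5.5 L/kg = 324.5 L
Loading dose = Vd × C = 324.5 × 22.6 = 7334 mg
Maintenance: replace elimination → rate = CL × Css = 3.200 × 22.6 = 72.32 mg/h

(a) 7330 mg; (b) 72.3 mg/h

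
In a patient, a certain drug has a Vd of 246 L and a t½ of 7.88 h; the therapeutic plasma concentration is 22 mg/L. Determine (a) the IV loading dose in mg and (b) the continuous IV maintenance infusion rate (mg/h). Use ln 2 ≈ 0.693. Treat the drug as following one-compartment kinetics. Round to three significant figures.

LD = Vd × C = 246.0 × 22 = 5412 mg
CL = 0.693 × Vd / t½ = 0.693 × 246.0 / 7.88 = 21.63 L/h
Infusion rate = CL × Css = 21.63 × 22 = 475.9 mg/h

(a) 5410 mg; (b) 476 mg/h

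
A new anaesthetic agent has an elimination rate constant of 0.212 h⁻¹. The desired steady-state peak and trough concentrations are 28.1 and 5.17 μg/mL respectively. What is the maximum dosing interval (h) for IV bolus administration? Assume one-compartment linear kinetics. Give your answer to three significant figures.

7.99 h

Between IV bolus doses, concentration decays as C = C₀·e^(−kτ), so C_peak/C_trough = e^(kτ).
τ_max = ln(C_peak/C_trough) / k = ln(28.1/5.17) / 0.2120 = 1.693 / 0.2120 = 7.986 h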